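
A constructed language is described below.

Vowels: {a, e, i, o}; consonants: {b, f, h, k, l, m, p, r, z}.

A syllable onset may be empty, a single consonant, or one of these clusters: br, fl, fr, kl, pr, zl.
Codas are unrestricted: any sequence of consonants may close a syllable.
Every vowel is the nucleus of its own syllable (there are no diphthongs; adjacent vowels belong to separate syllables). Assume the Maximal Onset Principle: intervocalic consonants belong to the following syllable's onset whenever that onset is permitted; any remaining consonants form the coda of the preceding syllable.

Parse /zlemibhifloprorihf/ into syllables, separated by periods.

zle.mib.hi.flo.pro.rihf

Vowels present: e, i, i, o, o, i; each is a nucleus, giving 6 syllables.
V1 /e/ – V2 /i/: /m/ → onset of the next syllable (single consonants are always licit onsets).
V2 /i/ – V3 /i/: /bh/ splits as /b/ + /h/ (/h/ is the longest suffix that is a licit onset).
V3 /i/ – V4 /o/: cluster /fl/ — /fl/ is itself a permitted onset, so the whole cluster goes right; preceding coda = ∅.
V4 /o/ – V5 /o/: cluster /pr/ — /pr/ is itself a permitted onset, so the whole cluster goes right; preceding coda = ∅.
V5 /o/ – V6 /i/: /r/ is a single consonant, so it becomes the next onset.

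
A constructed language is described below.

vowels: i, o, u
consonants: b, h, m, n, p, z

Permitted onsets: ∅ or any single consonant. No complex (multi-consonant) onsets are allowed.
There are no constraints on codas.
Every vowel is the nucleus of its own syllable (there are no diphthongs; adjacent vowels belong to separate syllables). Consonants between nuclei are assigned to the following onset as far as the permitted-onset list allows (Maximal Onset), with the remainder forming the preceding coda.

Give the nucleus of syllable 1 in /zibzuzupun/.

The vowels are i, u, u, u — 4 nuclei, so 4 syllables.
The first nucleus (vowel 1 from the left) is /i/.

i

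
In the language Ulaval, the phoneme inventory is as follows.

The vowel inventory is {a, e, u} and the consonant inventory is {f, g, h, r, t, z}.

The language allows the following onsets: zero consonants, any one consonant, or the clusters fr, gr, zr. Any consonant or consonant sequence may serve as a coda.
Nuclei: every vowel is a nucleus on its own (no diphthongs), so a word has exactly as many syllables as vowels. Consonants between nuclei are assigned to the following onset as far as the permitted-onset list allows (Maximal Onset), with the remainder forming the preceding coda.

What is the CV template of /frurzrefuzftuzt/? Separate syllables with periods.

CCVC.CCV.CVCC.CVCC

Vowels present: u, e, u, u; each is a nucleus, giving 4 syllables.
σ1/σ2 boundary: /rzr/; trying suffixes from longest down, /zr/ is the first permitted one, so coda /r/ | onset /zr/.
σ2/σ3 boundary: /f/ is a single consonant, so it becomes the next onset.
σ3/σ4 boundary: /zft/ splits as /zf/ + /t/ (/t/ is the longest suffix that is a licit onset).
Putting it together: frur.zre.fuzf.tuzt.
Mapping each syllable to C/V: /frur/ → CCVC, /zre/ → CCV, /fuzf/ → CVCC, /tuzt/ → CVCC.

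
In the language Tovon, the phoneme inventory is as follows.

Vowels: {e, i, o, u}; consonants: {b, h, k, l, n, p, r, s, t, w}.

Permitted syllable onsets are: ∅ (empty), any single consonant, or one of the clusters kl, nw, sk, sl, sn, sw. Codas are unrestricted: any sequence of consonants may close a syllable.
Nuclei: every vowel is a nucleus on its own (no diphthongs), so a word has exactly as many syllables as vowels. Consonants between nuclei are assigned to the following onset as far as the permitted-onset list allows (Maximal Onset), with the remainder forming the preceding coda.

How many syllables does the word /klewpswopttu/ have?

The vowels are e, o, u — 3 nuclei, so 3 syllables.

3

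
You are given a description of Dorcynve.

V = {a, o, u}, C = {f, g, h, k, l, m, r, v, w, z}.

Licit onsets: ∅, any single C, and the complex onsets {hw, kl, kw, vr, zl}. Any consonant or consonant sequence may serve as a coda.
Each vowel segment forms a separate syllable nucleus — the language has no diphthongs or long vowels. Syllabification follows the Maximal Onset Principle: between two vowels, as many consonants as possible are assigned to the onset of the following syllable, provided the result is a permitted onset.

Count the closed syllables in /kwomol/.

The vowels are o, o — 2 nuclei, so 2 syllables.
Between /o/ (V1) and /o/ (V2): /m/ → onset of the next syllable (single consonants are always licit onsets).
Putting it together: kwo.mol.
Classifying each syllable: /kwo/ (open), /mol/ (closed).
Closed syllables: 1.

1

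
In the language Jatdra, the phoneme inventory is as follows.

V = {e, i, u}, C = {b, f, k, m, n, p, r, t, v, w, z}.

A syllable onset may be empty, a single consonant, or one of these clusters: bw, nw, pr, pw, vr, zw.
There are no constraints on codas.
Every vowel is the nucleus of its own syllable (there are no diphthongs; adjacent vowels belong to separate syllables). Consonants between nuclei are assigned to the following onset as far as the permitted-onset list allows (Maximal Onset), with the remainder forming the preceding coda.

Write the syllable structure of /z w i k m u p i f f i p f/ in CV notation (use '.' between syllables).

CCVC.CV.CVC.CVCC

Nuclei (vowels): i, u, i, i → 4 syllables.
V1 /i/ – V2 /u/: /km/ — longest licit onset from the right is /m/, leaving /k/ as coda.
V2 /u/ – V3 /i/: /p/ → onset of the next syllable (single consonants are always licit onsets).
V3 /i/ – V4 /i/: /ff/ — longest licit onset from the right is /f/, leaving /f/ as coda.
Result: zwik.mu.pif.fipf.
Mapping each syllable to C/V: /zwik/ → CCVC, /mu/ → CV, /pif/ → CVC, /fipf/ → CVCC.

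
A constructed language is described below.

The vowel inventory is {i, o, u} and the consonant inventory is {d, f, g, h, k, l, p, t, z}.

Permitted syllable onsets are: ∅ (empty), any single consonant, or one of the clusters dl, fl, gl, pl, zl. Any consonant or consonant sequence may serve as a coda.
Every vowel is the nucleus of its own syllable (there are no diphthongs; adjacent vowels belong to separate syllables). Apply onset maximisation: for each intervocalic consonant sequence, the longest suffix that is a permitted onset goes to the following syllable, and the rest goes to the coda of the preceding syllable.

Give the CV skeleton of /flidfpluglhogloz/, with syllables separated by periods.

The vowels are i, u, o, o — 4 nuclei, so 4 syllables.
σ1/σ2 boundary: /dfpl/ — longest licit onset from the right is /pl/, leaving /df/ as coda.
σ2/σ3 boundary: cluster /glh/ — the longest permitted-onset suffix is /h/; onset = /h/, preceding coda = /gl/.
σ3/σ4 boundary: /gl/ — entire cluster is a permitted onset → onset /gl/, coda ∅.
Putting it together: flidf.plugl.ho.gloz.
Mapping each syllable to C/V: /flidf/ → CCVCC, /plugl/ → CCVCC, /ho/ → CV, /gloz/ → CCVC.

CCVCC.CCVCC.CV.CCVC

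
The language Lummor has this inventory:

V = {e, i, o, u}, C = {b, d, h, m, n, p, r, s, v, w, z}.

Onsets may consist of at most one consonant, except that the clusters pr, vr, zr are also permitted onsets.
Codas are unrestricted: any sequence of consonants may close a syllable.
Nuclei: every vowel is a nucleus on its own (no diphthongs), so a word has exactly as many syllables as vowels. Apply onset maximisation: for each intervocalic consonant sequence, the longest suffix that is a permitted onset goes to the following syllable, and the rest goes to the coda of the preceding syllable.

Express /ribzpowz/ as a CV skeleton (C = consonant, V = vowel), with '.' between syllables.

Nuclei (vowels): i, o → 2 syllables.
V1 /i/ – V2 /o/: /bzp/ — longest licit onset from the right is /p/, leaving /bz/ as coda.
Syllabification: ribz.powz.
Mapping each syllable to C/V: /ribz/ → CVCC, /powz/ → CVCC.

CVCC.CVCC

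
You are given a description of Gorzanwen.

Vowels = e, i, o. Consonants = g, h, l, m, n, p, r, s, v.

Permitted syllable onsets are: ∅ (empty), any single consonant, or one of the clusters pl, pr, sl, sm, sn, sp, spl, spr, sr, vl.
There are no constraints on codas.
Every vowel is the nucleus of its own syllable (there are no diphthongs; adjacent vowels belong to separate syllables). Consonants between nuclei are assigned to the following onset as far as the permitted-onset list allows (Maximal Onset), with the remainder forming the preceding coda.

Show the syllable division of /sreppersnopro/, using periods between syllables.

srep.per.sno.pro

The vowels are e, e, o, o — 4 nuclei, so 4 syllables.
σ1/σ2 boundary: /pp/; trying suffixes from longest down, /p/ is the first permitted one, so coda /p/ | onset /p/.
σ2/σ3 boundary: /rsn/ splits as /r/ + /sn/ (/sn/ is the longest suffix that is a licit onset).
σ3/σ4 boundary: /pr/ — entire cluster is a permitted onset → onset /pr/, coda ∅.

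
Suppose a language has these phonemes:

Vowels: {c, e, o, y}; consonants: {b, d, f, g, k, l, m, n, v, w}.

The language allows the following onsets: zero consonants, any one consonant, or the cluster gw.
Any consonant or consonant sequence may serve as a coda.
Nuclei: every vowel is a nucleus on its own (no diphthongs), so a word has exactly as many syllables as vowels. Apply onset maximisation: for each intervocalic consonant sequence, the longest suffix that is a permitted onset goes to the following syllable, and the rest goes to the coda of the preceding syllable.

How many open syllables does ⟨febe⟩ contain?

Nuclei (vowels): e, e → 2 syllables.
Between /e/ (V1) and /e/ (V2): /b/ is a single consonant, so it becomes the next onset.
Putting it together: fe.be.
Classifying each syllable: /fe/ (open), /be/ (open).
Open syllables: 2.

2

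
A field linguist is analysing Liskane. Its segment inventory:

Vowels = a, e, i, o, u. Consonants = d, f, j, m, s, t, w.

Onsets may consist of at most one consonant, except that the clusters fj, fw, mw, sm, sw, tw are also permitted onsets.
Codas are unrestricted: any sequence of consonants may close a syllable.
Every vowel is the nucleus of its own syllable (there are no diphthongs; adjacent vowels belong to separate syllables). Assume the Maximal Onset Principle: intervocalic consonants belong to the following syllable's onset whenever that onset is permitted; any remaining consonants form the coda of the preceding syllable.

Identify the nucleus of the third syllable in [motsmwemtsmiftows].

i

Vowels present: o, e, i, o; each is a nucleus, giving 4 syllables.
The third nucleus (vowel 3 from the left) is /i/.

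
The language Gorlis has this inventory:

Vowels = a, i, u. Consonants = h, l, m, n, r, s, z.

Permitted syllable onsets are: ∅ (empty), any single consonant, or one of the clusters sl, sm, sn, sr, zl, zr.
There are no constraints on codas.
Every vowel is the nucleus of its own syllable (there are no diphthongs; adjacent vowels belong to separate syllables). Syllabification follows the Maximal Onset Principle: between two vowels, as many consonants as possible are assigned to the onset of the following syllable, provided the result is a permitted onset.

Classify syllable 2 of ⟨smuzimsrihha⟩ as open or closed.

The vowels are u, i, i, a — 4 nuclei, so 4 syllables.
/u…i/ gap (V1→V2): /z/ is a single consonant, so it becomes the next onset.
/i…i/ gap (V2→V3): cluster /msr/ — the longest permitted-onset suffix is /sr/; onset = /sr/, preceding coda = /m/.
/i…a/ gap (V3→V4): /hh/; trying suffixes from longest down, /h/ is the first permitted one, so coda /h/ | onset /h/.
Putting it together: smu.zim.srih.ha.
Syllable 2 is /zim/ with coda /m/, so it is closed.

closed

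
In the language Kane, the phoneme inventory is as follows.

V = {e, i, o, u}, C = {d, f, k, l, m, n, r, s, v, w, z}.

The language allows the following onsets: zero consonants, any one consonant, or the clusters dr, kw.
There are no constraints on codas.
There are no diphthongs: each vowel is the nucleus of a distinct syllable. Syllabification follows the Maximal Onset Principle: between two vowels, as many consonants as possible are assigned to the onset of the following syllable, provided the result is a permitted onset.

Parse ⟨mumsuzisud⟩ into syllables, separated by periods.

mum.su.zi.sud

The vowels are u, u, i, u — 4 nuclei, so 4 syllables.
σ1/σ2 boundary: /ms/ — longest licit onset from the right is /s/, leaving /m/ as coda.
σ2/σ3 boundary: just /z/ — single C goes to the following onset.
σ3/σ4 boundary: /s/ → onset of the next syllable (single consonants are always licit onsets).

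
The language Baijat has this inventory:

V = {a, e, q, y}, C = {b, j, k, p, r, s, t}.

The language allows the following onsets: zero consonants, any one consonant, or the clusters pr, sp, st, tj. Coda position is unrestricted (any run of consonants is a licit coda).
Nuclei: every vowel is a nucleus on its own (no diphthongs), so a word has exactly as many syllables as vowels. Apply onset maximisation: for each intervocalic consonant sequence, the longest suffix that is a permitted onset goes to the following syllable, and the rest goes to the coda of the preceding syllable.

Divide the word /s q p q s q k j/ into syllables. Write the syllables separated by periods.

sq.pq.sqkj

Nuclei (vowels): q, q, q → 3 syllables.
/q…q/ gap (V1→V2): /p/ → onset of the next syllable (single consonants are always licit onsets).
/q…q/ gap (V2→V3): /s/ → onset of the next syllable (single consonants are always licit onsets).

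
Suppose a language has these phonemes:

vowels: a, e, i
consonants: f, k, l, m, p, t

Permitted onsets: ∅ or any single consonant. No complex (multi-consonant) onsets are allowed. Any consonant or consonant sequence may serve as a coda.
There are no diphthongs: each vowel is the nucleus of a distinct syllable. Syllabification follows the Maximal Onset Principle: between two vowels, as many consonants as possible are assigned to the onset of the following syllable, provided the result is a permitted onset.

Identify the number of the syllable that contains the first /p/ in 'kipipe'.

2

The vowels are i, i, e — 3 nuclei, so 3 syllables.
σ1/σ2 boundary: /p/ → onset of the next syllable (single consonants are always licit onsets).
σ2/σ3 boundary: /p/ → onset of the next syllable (single consonants are always licit onsets).
Putting it together: ki.pi.pe.
The first /p/ is in the onset of syllable 2 (/pi/).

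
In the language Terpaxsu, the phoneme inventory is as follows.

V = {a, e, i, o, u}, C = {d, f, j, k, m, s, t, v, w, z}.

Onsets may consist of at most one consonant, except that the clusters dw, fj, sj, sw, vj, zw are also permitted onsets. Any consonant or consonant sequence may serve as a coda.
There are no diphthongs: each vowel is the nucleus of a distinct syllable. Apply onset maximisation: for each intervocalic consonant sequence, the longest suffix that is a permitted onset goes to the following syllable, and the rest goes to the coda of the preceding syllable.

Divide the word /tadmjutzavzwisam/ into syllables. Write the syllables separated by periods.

Nuclei (vowels): a, u, a, i, a → 5 syllables.
σ1/σ2 boundary: /dmj/; trying suffixes from longest down, /j/ is the first permitted one, so coda /dm/ | onset /j/.
σ2/σ3 boundary: /tz/; trying suffixes from longest down, /z/ is the first permitted one, so coda /t/ | onset /z/.
σ3/σ4 boundary: /vzw/; trying suffixes from longest down, /zw/ is the first permitted one, so coda /v/ | onset /zw/.
σ4/σ5 boundary: /s/ → onset of the next syllable (single consonants are always licit onsets).

tadm.jut.zav.zwi.sam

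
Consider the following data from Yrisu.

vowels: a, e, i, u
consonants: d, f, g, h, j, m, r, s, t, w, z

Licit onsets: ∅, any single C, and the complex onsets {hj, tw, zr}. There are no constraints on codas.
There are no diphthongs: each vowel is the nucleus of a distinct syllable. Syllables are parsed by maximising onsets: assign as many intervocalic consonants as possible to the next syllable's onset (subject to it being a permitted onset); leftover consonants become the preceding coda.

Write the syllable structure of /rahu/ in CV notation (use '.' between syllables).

Nuclei (vowels): a, u → 2 syllables.
Between /a/ (V1) and /u/ (V2): /h/ → onset of the next syllable (single consonants are always licit onsets).
Syllabification: ra.hu.
Mapping each syllable to C/V: /ra/ → CV, /hu/ → CV.

CV.CV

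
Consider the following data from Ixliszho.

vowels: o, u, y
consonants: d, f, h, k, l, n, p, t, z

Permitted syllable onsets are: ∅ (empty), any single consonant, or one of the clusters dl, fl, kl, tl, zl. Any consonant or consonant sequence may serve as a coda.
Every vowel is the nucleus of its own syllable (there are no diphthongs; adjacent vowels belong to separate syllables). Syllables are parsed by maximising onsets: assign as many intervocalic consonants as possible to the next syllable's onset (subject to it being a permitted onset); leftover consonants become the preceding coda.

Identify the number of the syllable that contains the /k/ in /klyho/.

Nuclei (vowels): y, o → 2 syllables.
V1 /y/ – V2 /o/: /h/ is a single consonant, so it becomes the next onset.
So the parse is kly.ho.
The /k/ is in the onset of syllable 1 (/kly/).

1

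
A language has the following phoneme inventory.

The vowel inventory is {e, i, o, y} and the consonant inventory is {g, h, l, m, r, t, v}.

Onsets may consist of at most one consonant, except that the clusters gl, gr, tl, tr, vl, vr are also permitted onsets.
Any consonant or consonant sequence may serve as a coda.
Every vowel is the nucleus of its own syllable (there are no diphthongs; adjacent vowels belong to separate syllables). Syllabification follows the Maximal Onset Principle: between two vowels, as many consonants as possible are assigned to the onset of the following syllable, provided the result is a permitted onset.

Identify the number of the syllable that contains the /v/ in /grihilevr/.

The vowels are i, i, e — 3 nuclei, so 3 syllables.
V1 /i/ – V2 /i/: /h/ → onset of the next syllable (single consonants are always licit onsets).
V2 /i/ – V3 /e/: /l/ → onset of the next syllable (single consonants are always licit onsets).
Syllabification: gri.hi.levr.
The /v/ is in the coda of syllable 3 (/levr/).

3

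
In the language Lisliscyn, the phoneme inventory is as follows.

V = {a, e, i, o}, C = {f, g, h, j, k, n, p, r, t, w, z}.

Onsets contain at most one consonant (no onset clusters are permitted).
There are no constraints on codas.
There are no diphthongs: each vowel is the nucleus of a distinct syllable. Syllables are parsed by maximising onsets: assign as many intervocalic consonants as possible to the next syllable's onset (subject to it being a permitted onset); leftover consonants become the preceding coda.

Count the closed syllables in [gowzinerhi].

Vowels present: o, i, e, i; each is a nucleus, giving 4 syllables.
V1 /o/ – V2 /i/: /wz/ — longest licit onset from the right is /z/, leaving /w/ as coda.
V2 /i/ – V3 /e/: /n/ → onset of the next syllable (single consonants are always licit onsets).
V3 /e/ – V4 /i/: cluster /rh/ — the longest permitted-onset suffix is /h/; onset = /h/, preceding coda = /r/.
Result: gow.zi.ner.hi.
Classifying each syllable: /gow/ (closed), /zi/ (open), /ner/ (closed), /hi/ (open).
Closed syllables: 2.

2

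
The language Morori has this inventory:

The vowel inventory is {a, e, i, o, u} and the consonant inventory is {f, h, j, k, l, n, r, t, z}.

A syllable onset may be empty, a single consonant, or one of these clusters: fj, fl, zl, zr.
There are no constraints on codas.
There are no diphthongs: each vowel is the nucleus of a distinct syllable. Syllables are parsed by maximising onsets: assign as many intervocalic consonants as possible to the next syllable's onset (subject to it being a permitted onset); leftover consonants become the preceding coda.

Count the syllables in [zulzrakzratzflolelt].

5

Vowels present: u, a, a, o, e; each is a nucleus, giving 5 syllables.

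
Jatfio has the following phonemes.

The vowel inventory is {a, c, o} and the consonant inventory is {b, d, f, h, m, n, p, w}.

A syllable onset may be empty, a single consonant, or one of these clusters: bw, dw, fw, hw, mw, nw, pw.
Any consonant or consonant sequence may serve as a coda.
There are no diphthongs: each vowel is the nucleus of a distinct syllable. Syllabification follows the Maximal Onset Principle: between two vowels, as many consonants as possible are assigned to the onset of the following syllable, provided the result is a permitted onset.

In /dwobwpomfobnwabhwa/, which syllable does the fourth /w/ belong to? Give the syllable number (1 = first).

5

Vowels present: o, o, o, a, a; each is a nucleus, giving 5 syllables.
V1 /o/ – V2 /o/: /bwp/; trying suffixes from longest down, /p/ is the first permitted one, so coda /bw/ | onset /p/.
V2 /o/ – V3 /o/: /mf/ — longest licit onset from the right is /f/, leaving /m/ as coda.
V3 /o/ – V4 /a/: /bnw/ — longest licit onset from the right is /nw/, leaving /b/ as coda.
V4 /a/ – V5 /a/: /bhw/ — longest licit onset from the right is /hw/, leaving /b/ as coda.
Putting it together: dwobw.pom.fob.nwab.hwa.
The fourth /w/ is in the onset of syllable 5 (/hwa/).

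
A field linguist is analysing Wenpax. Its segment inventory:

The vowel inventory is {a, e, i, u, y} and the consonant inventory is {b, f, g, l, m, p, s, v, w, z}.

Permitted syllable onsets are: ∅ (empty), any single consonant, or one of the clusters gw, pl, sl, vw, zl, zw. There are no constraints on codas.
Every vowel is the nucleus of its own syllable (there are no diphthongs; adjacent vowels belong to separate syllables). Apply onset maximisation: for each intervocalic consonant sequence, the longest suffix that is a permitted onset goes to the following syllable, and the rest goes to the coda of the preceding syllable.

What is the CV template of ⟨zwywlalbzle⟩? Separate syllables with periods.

Vowels present: y, a, e; each is a nucleus, giving 3 syllables.
V1 /y/ – V2 /a/: /wl/; trying suffixes from longest down, /l/ is the first permitted one, so coda /w/ | onset /l/.
V2 /a/ – V3 /e/: /lbzl/ — longest licit onset from the right is /zl/, leaving /lb/ as coda.
Result: zwyw.lalb.zle.
Mapping each syllable to C/V: /zwyw/ → CCVC, /lalb/ → CVCC, /zle/ → CCV.

CCVC.CVCC.CCV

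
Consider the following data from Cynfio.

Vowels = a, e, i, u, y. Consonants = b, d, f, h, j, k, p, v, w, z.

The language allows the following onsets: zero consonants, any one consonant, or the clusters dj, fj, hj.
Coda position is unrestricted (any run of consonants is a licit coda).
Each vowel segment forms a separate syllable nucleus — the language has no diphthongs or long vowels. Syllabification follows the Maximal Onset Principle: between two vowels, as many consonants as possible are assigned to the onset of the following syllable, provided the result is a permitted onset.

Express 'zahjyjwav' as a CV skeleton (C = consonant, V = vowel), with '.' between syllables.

CV.CCVC.CVC

Nuclei (vowels): a, y, a → 3 syllables.
/a…y/ gap (V1→V2): /hj/ — entire cluster is a permitted onset → onset /hj/, coda ∅.
/y…a/ gap (V2→V3): /jw/ splits as /j/ + /w/ (/w/ is the longest suffix that is a licit onset).
Syllabification: za.hjyj.wav.
Mapping each syllable to C/V: /za/ → CV, /hjyj/ → CCVC, /wav/ → CVC.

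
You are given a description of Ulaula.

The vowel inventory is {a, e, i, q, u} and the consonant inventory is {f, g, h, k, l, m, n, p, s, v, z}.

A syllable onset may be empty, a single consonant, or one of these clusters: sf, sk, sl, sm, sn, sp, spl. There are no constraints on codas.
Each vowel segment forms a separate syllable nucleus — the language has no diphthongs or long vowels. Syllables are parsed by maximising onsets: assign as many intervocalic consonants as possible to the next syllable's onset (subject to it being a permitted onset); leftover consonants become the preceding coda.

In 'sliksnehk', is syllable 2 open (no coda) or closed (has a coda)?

closed

Vowels present: i, e; each is a nucleus, giving 2 syllables.
Between /i/ (V1) and /e/ (V2): /ksn/ — longest licit onset from the right is /sn/, leaving /k/ as coda.
Putting it together: slik.snehk.
Syllable 2 is /snehk/ with coda /hk/, so it is closed.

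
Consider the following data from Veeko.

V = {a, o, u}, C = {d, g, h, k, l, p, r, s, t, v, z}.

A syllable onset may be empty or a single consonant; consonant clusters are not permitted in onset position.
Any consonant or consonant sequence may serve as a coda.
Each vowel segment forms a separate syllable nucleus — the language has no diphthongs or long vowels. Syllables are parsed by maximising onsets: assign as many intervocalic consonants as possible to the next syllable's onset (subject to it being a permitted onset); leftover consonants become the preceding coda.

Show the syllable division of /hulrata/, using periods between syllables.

The vowels are u, a, a — 3 nuclei, so 3 syllables.
V1 /u/ – V2 /a/: /lr/ splits as /l/ + /r/ (/r/ is the longest suffix that is a licit onset).
V2 /a/ – V3 /a/: /t/ is a single consonant, so it becomes the next onset.

hul.ra.ta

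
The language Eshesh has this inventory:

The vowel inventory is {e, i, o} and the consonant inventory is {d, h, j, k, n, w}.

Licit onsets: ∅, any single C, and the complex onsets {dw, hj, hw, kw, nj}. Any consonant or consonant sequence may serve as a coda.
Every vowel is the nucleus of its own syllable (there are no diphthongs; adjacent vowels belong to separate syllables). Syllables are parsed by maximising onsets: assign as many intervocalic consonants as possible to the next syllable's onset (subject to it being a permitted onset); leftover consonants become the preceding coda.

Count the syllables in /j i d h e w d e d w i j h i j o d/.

The vowels are i, e, e, i, i, o — 6 nuclei, so 6 syllables.

6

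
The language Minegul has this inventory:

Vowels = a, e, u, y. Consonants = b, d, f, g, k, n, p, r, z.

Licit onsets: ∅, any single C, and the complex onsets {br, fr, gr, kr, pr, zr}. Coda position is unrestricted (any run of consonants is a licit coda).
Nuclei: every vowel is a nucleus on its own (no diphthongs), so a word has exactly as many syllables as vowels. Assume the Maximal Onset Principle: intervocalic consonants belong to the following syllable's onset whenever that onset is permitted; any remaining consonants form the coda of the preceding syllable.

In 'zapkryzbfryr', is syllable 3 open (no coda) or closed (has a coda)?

closed

Vowels present: a, y, y; each is a nucleus, giving 3 syllables.
V1 /a/ – V2 /y/: /pkr/ — longest licit onset from the right is /kr/, leaving /p/ as coda.
V2 /y/ – V3 /y/: /zbfr/ — longest licit onset from the right is /fr/, leaving /zb/ as coda.
Result: zap.kryzb.fryr.
Syllable 3 is /fryr/ with coda /r/, so it is closed.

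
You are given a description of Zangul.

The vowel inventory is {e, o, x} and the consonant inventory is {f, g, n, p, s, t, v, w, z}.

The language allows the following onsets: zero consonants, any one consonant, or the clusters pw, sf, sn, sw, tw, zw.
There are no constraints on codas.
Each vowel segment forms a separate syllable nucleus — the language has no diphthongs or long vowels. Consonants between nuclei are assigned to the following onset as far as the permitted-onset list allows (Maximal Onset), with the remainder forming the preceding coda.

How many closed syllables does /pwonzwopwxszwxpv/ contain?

3

The vowels are o, o, x, x — 4 nuclei, so 4 syllables.
σ1/σ2 boundary: cluster /nzw/ — the longest permitted-onset suffix is /zw/; onset = /zw/, preceding coda = /n/.
σ2/σ3 boundary: cluster /pw/ — /pw/ is itself a permitted onset, so the whole cluster goes right; preceding coda = ∅.
σ3/σ4 boundary: /szw/ splits as /s/ + /zw/ (/zw/ is the longest suffix that is a licit onset).
Syllabification: pwon.zwo.pwxs.zwxpv.
Classifying each syllable: /pwon/ (closed), /zwo/ (open), /pwxs/ (closed), /zwxpv/ (closed).
Closed syllables: 3.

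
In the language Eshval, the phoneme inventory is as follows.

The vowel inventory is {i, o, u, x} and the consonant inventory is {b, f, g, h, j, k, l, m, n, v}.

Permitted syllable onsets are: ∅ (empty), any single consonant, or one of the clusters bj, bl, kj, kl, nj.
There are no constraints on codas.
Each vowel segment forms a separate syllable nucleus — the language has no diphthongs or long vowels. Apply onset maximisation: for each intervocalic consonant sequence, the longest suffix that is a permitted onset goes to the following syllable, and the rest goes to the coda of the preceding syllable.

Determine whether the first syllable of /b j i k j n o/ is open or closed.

closed

The vowels are i, o — 2 nuclei, so 2 syllables.
/i…o/ gap (V1→V2): /kjn/ splits as /kj/ + /n/ (/n/ is the longest suffix that is a licit onset).
Syllabification: bjikj.no.
Syllable 1 is /bjikj/ with coda /kj/, so it is closed.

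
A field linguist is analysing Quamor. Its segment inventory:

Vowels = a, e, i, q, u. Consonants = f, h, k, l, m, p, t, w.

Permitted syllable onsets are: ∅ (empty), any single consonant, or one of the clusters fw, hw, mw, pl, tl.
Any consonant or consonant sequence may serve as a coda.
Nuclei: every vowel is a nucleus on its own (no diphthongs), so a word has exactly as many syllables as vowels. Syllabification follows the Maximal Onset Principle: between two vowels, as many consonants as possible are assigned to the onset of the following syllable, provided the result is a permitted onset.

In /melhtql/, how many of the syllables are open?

Nuclei (vowels): e, q → 2 syllables.
σ1/σ2 boundary: /lht/; trying suffixes from longest down, /t/ is the first permitted one, so coda /lh/ | onset /t/.
Putting it together: melh.tql.
Classifying each syllable: /melh/ (closed), /tql/ (closed).
Open syllables: 0.

0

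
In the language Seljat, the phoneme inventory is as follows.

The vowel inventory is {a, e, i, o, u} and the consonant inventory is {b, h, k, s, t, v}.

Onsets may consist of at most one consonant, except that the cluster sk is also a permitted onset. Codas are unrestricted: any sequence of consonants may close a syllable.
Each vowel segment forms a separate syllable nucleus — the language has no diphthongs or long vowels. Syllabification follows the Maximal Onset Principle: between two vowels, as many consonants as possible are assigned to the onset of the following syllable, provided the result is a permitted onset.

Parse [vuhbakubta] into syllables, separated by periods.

vuh.ba.kub.ta

Nuclei (vowels): u, a, u, a → 4 syllables.
Between /u/ (V1) and /a/ (V2): cluster /hb/ — the longest permitted-onset suffix is /b/; onset = /b/, preceding coda = /h/.
Between /a/ (V2) and /u/ (V3): just /k/ — single C goes to the following onset.
Between /u/ (V3) and /a/ (V4): /bt/; trying suffixes from longest down, /t/ is the first permitted one, so coda /b/ | onset /t/.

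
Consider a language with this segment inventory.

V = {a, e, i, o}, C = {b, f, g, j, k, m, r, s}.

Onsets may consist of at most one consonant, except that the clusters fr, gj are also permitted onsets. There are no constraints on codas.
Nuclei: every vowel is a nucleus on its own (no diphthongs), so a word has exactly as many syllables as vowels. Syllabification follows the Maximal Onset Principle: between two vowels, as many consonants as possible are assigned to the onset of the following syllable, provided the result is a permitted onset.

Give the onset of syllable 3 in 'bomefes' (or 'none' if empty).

Vowels present: o, e, e; each is a nucleus, giving 3 syllables.
σ1/σ2 boundary: /m/ → onset of the next syllable (single consonants are always licit onsets).
σ2/σ3 boundary: just /f/ — single C goes to the following onset.
Syllabification: bo.me.fes.
Syllable 3 is /fes/: onset /f/, nucleus /e/, coda /s/.

f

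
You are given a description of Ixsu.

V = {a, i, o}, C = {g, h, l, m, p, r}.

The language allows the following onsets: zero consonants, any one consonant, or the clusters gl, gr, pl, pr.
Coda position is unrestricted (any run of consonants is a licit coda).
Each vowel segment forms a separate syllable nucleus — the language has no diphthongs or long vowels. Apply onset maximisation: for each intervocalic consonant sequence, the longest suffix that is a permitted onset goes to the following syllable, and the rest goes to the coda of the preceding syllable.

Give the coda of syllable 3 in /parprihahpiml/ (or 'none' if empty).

h

Nuclei (vowels): a, i, a, i → 4 syllables.
Between /a/ (V1) and /i/ (V2): /rpr/ splits as /r/ + /pr/ (/pr/ is the longest suffix that is a licit onset).
Between /i/ (V2) and /a/ (V3): /h/ is a single consonant, so it becomes the next onset.
Between /a/ (V3) and /i/ (V4): /hp/; trying suffixes from longest down, /p/ is the first permitted one, so coda /h/ | onset /p/.
Putting it together: par.pri.hah.piml.
Syllable 3 is /hah/: onset /h/, nucleus /a/, coda /h/.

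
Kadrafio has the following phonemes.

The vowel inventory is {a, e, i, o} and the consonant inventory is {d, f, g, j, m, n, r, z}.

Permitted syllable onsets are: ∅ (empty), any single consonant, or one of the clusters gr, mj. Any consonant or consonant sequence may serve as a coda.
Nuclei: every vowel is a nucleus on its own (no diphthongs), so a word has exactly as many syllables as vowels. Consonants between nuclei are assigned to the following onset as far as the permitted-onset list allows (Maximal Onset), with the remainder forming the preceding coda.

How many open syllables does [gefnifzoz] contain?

Nuclei (vowels): e, i, o → 3 syllables.
Between /e/ (V1) and /i/ (V2): /fn/ splits as /f/ + /n/ (/n/ is the longest suffix that is a licit onset).
Between /i/ (V2) and /o/ (V3): cluster /fz/ — the longest permitted-onset suffix is /z/; onset = /z/, preceding coda = /f/.
Result: gef.nif.zoz.
Classifying each syllable: /gef/ (closed), /nif/ (closed), /zoz/ (closed).
Open syllables: 0.

0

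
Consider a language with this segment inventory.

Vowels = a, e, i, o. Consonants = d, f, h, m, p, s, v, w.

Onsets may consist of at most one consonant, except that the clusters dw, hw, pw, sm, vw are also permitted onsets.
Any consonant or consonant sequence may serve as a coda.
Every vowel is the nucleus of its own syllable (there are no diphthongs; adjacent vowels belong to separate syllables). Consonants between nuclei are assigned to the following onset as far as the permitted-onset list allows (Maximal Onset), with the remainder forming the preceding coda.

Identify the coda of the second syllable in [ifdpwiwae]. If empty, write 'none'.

none

Nuclei (vowels): i, i, a, e → 4 syllables.
V1 /i/ – V2 /i/: cluster /fdpw/ — the longest permitted-onset suffix is /pw/; onset = /pw/, preceding coda = /fd/.
V2 /i/ – V3 /a/: /w/ → onset of the next syllable (single consonants are always licit onsets).
V3 /a/ – V4 /e/: nothing intervenes; syllable break is V.V.
So the parse is ifd.pwi.wa.e.
Syllable 2 is /pwi/: onset /pw/, nucleus /i/, coda ∅.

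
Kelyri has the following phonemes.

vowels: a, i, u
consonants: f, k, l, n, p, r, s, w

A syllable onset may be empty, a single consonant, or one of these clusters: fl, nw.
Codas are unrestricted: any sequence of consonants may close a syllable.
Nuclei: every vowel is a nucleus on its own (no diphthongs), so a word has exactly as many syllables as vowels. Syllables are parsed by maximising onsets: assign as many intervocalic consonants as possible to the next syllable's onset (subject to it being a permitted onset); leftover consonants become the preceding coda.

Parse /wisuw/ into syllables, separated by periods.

Nuclei (vowels): i, u → 2 syllables.
/i…u/ gap (V1→V2): just /s/ — single C goes to the following onset.

wi.suw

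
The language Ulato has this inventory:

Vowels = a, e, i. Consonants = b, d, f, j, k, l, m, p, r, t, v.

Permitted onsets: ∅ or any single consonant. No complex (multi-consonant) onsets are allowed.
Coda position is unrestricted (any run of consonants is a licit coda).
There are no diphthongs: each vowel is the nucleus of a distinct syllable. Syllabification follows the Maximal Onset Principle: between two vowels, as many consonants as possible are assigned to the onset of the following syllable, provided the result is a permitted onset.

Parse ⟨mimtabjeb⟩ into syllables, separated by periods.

Nuclei (vowels): i, a, e → 3 syllables.
σ1/σ2 boundary: /mt/; trying suffixes from longest down, /t/ is the first permitted one, so coda /m/ | onset /t/.
σ2/σ3 boundary: cluster /bj/ — the longest permitted-onset suffix is /j/; onset = /j/, preceding coda = /b/.

mim.tab.jeb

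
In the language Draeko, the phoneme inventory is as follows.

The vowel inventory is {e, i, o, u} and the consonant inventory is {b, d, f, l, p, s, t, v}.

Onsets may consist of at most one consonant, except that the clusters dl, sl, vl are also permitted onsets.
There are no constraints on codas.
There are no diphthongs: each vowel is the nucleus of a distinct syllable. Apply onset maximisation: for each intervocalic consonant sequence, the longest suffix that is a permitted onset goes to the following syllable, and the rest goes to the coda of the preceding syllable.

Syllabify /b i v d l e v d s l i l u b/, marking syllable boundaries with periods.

biv.dlevd.sli.lub

The vowels are i, e, i, u — 4 nuclei, so 4 syllables.
V1 /i/ – V2 /e/: /vdl/ — longest licit onset from the right is /dl/, leaving /v/ as coda.
V2 /e/ – V3 /i/: cluster /vdsl/ — the longest permitted-onset suffix is /sl/; onset = /sl/, preceding coda = /vd/.
V3 /i/ – V4 /u/: just /l/ — single C goes to the following onset.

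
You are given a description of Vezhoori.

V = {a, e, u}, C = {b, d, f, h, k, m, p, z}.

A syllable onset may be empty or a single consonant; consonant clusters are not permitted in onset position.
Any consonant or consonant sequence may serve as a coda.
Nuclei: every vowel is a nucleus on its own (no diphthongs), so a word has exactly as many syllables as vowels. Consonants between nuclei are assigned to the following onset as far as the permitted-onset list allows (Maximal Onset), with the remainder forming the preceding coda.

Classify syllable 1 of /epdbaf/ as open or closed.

closed

The vowels are e, a — 2 nuclei, so 2 syllables.
/e…a/ gap (V1→V2): /pdb/; trying suffixes from longest down, /b/ is the first permitted one, so coda /pd/ | onset /b/.
So the parse is epd.baf.
Syllable 1 is /epd/ with coda /pd/, so it is closed.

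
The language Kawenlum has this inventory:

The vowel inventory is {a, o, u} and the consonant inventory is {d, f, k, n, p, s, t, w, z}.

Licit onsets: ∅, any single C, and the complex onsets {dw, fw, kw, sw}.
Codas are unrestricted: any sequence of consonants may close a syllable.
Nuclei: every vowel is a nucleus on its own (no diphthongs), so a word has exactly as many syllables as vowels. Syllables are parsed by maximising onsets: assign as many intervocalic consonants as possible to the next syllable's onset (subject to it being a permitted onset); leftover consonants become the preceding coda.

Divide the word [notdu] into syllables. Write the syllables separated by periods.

not.du

The vowels are o, u — 2 nuclei, so 2 syllables.
/o…u/ gap (V1→V2): cluster /td/ — the longest permitted-onset suffix is /d/; onset = /d/, preceding coda = /t/.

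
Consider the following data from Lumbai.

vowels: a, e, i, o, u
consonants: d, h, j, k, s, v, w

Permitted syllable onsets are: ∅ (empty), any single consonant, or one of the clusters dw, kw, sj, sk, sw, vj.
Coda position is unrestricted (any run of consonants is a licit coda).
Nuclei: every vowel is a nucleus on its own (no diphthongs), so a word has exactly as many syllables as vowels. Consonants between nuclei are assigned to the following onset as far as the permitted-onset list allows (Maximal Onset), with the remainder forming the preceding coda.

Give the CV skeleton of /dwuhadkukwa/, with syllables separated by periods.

CCV.CVC.CV.CCV

The vowels are u, a, u, a — 4 nuclei, so 4 syllables.
/u…a/ gap (V1→V2): /h/ → onset of the next syllable (single consonants are always licit onsets).
/a…u/ gap (V2→V3): cluster /dk/ — the longest permitted-onset suffix is /k/; onset = /k/, preceding coda = /d/.
/u…a/ gap (V3→V4): cluster /kw/ — /kw/ is itself a permitted onset, so the whole cluster goes right; preceding coda = ∅.
So the parse is dwu.had.ku.kwa.
Mapping each syllable to C/V: /dwu/ → CCV, /had/ → CVC, /ku/ → CV, /kwa/ → CCV.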